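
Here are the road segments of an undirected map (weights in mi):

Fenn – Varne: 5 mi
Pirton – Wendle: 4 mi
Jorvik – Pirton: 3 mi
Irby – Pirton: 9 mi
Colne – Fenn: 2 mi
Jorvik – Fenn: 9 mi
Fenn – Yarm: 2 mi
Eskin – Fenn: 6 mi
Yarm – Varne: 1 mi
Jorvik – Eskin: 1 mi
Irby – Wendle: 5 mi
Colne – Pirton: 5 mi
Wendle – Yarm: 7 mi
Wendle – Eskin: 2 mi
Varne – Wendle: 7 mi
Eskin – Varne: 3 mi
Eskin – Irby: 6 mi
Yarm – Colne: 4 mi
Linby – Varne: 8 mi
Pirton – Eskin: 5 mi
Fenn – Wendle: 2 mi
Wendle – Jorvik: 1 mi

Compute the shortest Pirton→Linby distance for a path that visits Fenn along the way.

17 mi

Shortest Pirton→Fenn: Pirton → Wendle → Fenn = 6
Best Fenn to Linby: Fenn → Yarm → Varne → Linby costing 11
Total via Fenn: 6 + 11 = 17 mi.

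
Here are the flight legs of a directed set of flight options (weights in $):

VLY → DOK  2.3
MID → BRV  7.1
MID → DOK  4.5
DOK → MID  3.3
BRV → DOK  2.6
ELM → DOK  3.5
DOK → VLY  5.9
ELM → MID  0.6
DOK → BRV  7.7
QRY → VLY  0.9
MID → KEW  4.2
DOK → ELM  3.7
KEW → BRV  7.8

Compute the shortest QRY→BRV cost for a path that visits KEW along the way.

Shortest QRY→KEW: QRY–VLY–DOK–MID–KEW = 10.7
Shortest KEW→BRV: KEW–BRV = 7.8
Total via KEW: 10.7 + 7.8 = $18.5.

$18.5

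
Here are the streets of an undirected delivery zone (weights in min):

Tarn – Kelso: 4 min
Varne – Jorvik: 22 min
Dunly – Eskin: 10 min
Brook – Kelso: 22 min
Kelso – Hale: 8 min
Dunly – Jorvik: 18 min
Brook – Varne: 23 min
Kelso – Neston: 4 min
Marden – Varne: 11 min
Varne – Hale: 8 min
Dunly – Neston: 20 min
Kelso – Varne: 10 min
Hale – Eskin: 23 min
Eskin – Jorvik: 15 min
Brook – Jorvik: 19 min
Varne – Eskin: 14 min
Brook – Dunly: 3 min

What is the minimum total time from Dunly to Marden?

Enumerating some paths:
Dunly - Brook - Varne - Marden: 3+23+11 = 37
Dunly - Eskin - Varne - Marden: 10+14+11 = 35
Cheapest is Dunly - Eskin - Varne - Marden at 35 min.

35 min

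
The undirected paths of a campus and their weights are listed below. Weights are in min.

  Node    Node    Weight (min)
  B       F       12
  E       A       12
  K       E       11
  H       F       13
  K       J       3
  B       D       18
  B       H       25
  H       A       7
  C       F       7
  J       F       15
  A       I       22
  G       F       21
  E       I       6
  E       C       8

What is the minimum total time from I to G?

42 min

Shortest distances from I:
I: 0
E: 6  (via I)
C: 14  (via E)
K: 17  (via E)
A: 18  (via E)
J: 20  (via K)
F: 21  (via C)
H: 25  (via A)
B: 33  (via F)
G: 42  (via F)
Shortest route: I–E–C–F–G = 42 min.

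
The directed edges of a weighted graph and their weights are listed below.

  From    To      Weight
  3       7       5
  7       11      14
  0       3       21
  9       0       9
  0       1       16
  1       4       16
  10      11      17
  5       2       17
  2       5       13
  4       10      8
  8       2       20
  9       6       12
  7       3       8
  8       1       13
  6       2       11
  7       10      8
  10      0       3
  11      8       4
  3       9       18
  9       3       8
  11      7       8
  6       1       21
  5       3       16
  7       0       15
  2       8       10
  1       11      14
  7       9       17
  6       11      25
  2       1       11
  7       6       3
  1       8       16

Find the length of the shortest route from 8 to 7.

Running Dijkstra from 8:
8: 0
1: 13  (via 8)
2: 20  (via 8)
11: 27  (via 1)
4: 29  (via 1)
5: 33  (via 2)
7: 35  (via 11)
Shortest route: 8 → 1 → 11 → 7 = 35.

35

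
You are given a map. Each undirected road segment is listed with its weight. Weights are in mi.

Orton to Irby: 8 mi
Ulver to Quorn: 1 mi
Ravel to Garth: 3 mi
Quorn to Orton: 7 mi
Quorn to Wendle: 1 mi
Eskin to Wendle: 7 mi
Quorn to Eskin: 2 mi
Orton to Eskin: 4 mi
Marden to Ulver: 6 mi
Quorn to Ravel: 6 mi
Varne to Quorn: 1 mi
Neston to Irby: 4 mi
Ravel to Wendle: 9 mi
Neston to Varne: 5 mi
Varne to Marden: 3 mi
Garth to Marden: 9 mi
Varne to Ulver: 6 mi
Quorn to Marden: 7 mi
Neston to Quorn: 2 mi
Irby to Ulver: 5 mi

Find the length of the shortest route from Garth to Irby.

15 mi

Shortest distances from Garth:
Garth: 0
Ravel: 3  (via Garth)
Quorn: 9  (via Ravel)
Marden: 9  (via Garth)
Wendle: 10  (via Quorn)
Varne: 10  (via Quorn)
Ulver: 10  (via Quorn)
Eskin: 11  (via Quorn)
Neston: 11  (via Quorn)
Irby: 15  (via Ulver)
Shortest route: Garth → Ravel → Quorn → Ulver → Irby = 15 mi.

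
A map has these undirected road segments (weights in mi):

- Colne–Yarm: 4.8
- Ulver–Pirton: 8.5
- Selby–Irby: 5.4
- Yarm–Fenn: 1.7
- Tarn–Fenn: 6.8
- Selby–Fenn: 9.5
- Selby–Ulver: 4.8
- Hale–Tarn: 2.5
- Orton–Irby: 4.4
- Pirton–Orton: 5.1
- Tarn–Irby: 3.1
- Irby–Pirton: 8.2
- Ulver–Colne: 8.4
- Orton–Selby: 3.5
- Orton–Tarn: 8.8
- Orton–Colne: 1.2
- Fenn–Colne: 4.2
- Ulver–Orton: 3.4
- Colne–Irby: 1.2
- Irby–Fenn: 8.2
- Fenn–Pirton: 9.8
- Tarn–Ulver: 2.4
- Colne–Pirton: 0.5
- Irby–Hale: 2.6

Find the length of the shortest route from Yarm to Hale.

Settle nodes by increasing distance from Yarm:
Yarm: 0
Fenn: 1.7  (via Yarm)
Colne: 4.8  (via Yarm)
Pirton: 5.3  (via Colne)
Orton: 6  (via Colne)
Irby: 6  (via Colne)
Tarn: 8.5  (via Fenn)
Hale: 8.6  (via Irby)
Shortest route: Yarm–Colne–Irby–Hale = 8.6 mi.

8.6 mi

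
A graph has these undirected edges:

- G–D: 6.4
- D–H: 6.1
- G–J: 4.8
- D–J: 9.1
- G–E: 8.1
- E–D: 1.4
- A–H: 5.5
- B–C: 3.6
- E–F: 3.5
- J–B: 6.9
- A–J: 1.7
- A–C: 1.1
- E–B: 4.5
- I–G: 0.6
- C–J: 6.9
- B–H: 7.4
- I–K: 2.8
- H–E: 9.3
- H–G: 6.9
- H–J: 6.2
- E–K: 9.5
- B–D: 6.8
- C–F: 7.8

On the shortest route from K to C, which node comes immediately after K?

I

Candidate routes:
K–I–G–J–A–C: 2.8+0.6+4.8+1.7+1.1 = 11
K–I–G–J–C: 2.8+0.6+4.8+6.9 = 15.1
Cheapest is K–I–G–J–A–C at 11.
So from K the first move is to I.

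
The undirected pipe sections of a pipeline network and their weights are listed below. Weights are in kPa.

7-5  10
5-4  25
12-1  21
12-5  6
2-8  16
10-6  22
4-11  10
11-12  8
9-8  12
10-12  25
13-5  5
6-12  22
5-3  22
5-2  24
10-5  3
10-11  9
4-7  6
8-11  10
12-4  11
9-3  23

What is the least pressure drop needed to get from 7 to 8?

Settle nodes by increasing distance from 7:
7: 0
4: 6  (via 7)
5: 10  (via 7)
10: 13  (via 5)
13: 15  (via 5)
11: 16  (via 4)
12: 16  (via 5)
8: 26  (via 11)
Shortest route: 7–4–11–8 = 26 kPa.

26 kPa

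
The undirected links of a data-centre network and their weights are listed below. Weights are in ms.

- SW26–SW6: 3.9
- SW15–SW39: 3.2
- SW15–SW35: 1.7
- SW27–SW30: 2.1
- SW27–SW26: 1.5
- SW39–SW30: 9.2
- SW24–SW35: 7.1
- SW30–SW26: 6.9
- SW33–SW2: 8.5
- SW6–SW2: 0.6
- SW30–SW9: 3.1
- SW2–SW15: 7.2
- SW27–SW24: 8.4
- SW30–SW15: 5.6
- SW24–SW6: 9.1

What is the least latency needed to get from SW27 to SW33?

Settle nodes by increasing distance from SW27:
SW27: 0
SW26: 1.5  (via SW27)
SW30: 2.1  (via SW27)
SW9: 5.2  (via SW30)
SW6: 5.4  (via SW26)
SW2: 6  (via SW6)
SW15: 7.7  (via SW30)
SW24: 8.4  (via SW27)
SW35: 9.4  (via SW15)
SW39: 10.9  (via SW15)
SW33: 14.5  (via SW2)
Shortest route: SW27 → SW26 → SW6 → SW2 → SW33 = 14.5 ms.

14.5 ms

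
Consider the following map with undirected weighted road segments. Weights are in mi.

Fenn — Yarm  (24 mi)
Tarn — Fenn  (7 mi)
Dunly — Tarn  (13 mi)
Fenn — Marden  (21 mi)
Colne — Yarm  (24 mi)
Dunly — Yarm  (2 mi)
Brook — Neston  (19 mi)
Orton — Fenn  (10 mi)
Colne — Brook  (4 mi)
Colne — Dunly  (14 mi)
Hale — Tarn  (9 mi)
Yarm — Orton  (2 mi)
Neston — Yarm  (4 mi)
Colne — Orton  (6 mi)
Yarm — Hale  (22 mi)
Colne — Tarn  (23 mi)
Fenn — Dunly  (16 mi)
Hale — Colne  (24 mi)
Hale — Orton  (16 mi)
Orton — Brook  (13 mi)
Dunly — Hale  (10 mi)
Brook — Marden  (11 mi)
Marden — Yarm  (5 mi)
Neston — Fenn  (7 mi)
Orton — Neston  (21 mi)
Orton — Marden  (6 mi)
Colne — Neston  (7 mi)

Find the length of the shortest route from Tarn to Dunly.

Enumerating some paths:
Tarn → Dunly: 13 = 13
Tarn → Hale → Dunly: 9+10 = 19
Cheapest is Tarn → Dunly at 13 mi.

13 mi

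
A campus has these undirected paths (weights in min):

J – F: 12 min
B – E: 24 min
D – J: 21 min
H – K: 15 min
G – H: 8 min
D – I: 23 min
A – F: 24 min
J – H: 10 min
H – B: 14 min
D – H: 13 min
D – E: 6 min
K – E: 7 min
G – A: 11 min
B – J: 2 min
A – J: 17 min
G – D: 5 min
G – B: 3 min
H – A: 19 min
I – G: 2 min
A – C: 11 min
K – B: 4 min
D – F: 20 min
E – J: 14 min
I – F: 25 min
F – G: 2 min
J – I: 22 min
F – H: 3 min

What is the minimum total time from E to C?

Enumerating some paths:
E → K → B → G → A → C: 7+4+3+11+11 = 36
E → D → G → A → C: 6+5+11+11 = 33
The minimum is 33 min via E → D → G → A → C.

33 min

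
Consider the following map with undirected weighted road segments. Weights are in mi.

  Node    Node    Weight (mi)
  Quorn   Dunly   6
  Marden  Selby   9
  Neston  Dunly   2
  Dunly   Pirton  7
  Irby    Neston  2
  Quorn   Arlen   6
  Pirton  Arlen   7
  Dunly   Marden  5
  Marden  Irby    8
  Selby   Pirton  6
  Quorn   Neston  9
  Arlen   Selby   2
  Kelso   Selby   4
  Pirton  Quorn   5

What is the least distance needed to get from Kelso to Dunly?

Settle nodes by increasing distance from Kelso:
Kelso: 0
Selby: 4  (via Kelso)
Arlen: 6  (via Selby)
Pirton: 10  (via Selby)
Quorn: 12  (via Arlen)
Marden: 13  (via Selby)
Dunly: 17  (via Pirton)
Shortest route: Kelso → Selby → Pirton → Dunly = 17 mi.

17 mi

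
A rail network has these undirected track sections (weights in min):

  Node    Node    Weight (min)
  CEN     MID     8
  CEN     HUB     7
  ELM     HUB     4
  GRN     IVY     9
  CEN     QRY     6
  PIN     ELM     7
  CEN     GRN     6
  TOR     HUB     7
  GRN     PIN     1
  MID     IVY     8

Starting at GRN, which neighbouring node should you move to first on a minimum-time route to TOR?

Compare a few routes:
GRN - PIN - ELM - HUB - TOR: 1+7+4+7 = 19
GRN - CEN - HUB - TOR: 6+7+7 = 20
The minimum is 19 min via GRN - PIN - ELM - HUB - TOR.
So from GRN the first move is to PIN.

PIN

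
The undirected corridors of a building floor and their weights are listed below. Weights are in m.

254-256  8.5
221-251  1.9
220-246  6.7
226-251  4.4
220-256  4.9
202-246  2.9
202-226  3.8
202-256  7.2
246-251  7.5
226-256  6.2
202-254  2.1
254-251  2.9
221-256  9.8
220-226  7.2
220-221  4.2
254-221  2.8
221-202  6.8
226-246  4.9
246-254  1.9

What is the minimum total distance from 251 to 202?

5 m

Shortest distances from 251:
251: 0
221: 1.9  (via 251)
254: 2.9  (via 251)
226: 4.4  (via 251)
246: 4.8  (via 254)
202: 5  (via 254)
Shortest route: 251 → 254 → 202 = 5 m.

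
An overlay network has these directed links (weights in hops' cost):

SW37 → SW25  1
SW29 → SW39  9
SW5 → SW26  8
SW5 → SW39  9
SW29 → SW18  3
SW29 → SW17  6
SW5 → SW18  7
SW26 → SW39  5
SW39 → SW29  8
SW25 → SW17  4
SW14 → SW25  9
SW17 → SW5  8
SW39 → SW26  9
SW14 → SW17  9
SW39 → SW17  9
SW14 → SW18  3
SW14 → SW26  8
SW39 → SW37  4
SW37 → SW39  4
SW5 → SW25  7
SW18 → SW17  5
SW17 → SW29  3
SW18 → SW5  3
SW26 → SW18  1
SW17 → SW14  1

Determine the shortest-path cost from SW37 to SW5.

Enumerating some paths:
SW37–SW39–SW26–SW18–SW5: 4+9+1+3 = 17
SW37–SW25–SW17–SW29–SW18–SW5: 1+4+3+3+3 = 14
SW37–SW25–SW17–SW14–SW18–SW5: 1+4+1+3+3 = 12
SW37–SW25–SW17–SW5: 1+4+8 = 13
The minimum is 12 hops' cost via SW37–SW25–SW17–SW14–SW18–SW5.

12 hops' cost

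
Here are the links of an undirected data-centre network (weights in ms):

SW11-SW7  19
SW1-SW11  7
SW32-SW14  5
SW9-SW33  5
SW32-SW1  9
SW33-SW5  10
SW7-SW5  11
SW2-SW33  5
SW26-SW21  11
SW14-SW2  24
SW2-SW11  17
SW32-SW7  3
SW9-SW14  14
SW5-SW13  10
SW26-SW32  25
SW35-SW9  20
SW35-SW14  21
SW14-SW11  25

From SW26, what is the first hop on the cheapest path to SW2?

Candidate routes:
SW26 → SW32 → SW14 → SW2: 25+5+24 = 54
SW26 → SW32 → SW14 → SW11 → SW2: 25+5+25+17 = 72
SW26 → SW32 → SW7 → SW11 → SW2: 25+3+19+17 = 64
SW26 → SW32 → SW1 → SW11 → SW2: 25+9+7+17 = 58
Cheapest is SW26 → SW32 → SW14 → SW2 at 54 ms.
So from SW26 the first move is to SW32.

SW32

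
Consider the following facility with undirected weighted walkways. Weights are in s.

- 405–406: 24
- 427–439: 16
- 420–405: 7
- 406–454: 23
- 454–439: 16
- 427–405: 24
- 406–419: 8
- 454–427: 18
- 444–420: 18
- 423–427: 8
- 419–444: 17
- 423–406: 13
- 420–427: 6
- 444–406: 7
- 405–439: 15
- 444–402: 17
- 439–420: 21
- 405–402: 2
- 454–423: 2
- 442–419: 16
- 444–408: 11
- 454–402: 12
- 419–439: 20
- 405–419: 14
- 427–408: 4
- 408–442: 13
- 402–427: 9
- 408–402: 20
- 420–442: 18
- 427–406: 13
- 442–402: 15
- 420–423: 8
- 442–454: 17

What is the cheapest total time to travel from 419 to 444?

Shortest distances from 419:
419: 0
406: 8  (via 419)
405: 14  (via 419)
444: 15  (via 406)
Shortest route: 419 → 406 → 444 = 15 s.

15 s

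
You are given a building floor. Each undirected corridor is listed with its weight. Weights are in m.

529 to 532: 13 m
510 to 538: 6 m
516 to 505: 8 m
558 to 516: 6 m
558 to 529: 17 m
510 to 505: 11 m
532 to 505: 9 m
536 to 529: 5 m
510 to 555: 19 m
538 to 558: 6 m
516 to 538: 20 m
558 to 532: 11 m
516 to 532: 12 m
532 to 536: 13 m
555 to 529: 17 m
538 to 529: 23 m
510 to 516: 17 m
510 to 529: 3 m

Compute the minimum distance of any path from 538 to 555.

Candidate routes:
538 → 510 → 529 → 555: 6+3+17 = 26
538 → 558 → 529 → 555: 6+17+17 = 40
538 → 510 → 555: 6+19 = 25
Cheapest is 538 → 510 → 555 at 25 m.

25 m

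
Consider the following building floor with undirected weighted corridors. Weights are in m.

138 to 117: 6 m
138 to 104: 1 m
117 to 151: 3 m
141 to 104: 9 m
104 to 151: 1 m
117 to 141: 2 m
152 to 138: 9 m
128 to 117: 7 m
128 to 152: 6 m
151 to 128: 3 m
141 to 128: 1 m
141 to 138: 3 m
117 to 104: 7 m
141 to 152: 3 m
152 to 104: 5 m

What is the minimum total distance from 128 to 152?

4 m

Running Dijkstra from 128:
128: 0
141: 1  (via 128)
151: 3  (via 128)
117: 3  (via 141)
152: 4  (via 141)
Shortest route: 128 → 141 → 152 = 4 m.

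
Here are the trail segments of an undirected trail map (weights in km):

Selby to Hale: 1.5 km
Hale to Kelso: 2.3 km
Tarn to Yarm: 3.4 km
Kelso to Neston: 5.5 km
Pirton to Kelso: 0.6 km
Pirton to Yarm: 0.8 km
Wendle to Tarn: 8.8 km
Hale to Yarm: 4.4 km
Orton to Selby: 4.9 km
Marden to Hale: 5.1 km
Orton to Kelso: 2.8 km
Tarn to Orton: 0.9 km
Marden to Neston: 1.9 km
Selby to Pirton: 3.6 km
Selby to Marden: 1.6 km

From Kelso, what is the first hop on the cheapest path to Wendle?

Orton

Compare a few routes:
Kelso - Pirton - Yarm - Tarn - Wendle: 0.6+0.8+3.4+8.8 = 13.6
Kelso - Orton - Tarn - Wendle: 2.8+0.9+8.8 = 12.5
Cheapest is Kelso - Orton - Tarn - Wendle at 12.5 km.
So from Kelso the first move is to Orton.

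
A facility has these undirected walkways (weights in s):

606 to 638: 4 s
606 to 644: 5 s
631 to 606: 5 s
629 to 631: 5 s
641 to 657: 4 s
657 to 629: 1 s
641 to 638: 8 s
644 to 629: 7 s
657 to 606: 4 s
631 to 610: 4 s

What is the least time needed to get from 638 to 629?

Compare a few routes:
638–606–657–629: 4+4+1 = 9
638–641–657–629: 8+4+1 = 13
Cheapest is 638–606–657–629 at 9 s.

9 s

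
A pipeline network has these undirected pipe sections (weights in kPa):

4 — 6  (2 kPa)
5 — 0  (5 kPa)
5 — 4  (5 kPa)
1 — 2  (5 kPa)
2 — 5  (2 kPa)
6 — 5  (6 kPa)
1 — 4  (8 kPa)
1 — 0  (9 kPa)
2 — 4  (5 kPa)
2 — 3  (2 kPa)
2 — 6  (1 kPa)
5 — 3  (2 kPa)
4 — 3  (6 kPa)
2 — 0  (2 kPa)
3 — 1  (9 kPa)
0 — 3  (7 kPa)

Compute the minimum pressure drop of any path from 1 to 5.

7 kPa

Running Dijkstra from 1:
1: 0
2: 5  (via 1)
6: 6  (via 2)
0: 7  (via 2)
3: 7  (via 2)
5: 7  (via 2)
Shortest route: 1 → 2 → 5 = 7 kPa.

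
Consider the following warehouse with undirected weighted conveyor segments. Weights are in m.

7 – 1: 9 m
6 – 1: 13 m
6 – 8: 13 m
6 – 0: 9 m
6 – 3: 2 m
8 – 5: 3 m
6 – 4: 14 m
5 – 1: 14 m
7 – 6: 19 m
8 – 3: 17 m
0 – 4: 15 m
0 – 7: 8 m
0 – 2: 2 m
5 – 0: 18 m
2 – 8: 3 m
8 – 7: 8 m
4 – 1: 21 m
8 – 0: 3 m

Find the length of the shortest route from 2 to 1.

Candidate routes:
2 → 8 → 5 → 1: 3+3+14 = 20
2 → 0 → 7 → 1: 2+8+9 = 19
2 → 8 → 7 → 1: 3+8+9 = 20
The minimum is 19 m via 2 → 0 → 7 → 1.

19 m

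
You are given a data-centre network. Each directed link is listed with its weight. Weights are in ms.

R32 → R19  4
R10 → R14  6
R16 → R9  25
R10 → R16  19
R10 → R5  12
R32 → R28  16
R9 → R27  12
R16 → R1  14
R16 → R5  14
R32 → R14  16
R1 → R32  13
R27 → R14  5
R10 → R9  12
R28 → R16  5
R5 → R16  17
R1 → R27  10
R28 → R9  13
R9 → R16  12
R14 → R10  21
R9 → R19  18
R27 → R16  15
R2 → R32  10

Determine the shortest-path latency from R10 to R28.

62 ms

Settle nodes by increasing distance from R10:
R10: 0
R14: 6  (via R10)
R5: 12  (via R10)
R9: 12  (via R10)
R16: 19  (via R10)
R27: 24  (via R9)
R19: 30  (via R9)
R1: 33  (via R16)
R32: 46  (via R1)
R28: 62  (via R32)
Shortest route: R10–R16–R1–R32–R28 = 62 ms.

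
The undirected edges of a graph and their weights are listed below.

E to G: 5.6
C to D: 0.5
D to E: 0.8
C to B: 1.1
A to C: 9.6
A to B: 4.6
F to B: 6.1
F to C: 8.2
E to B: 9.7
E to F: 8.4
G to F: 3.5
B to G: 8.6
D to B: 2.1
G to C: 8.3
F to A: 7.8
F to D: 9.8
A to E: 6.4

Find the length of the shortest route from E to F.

8.4

Enumerating some paths:
E–D–B–F: 0.8+2.1+6.1 = 9
E–F: 8.4 = 8.4
E–D–C–B–F: 0.8+0.5+1.1+6.1 = 8.5
The minimum is 8.4 via E–F.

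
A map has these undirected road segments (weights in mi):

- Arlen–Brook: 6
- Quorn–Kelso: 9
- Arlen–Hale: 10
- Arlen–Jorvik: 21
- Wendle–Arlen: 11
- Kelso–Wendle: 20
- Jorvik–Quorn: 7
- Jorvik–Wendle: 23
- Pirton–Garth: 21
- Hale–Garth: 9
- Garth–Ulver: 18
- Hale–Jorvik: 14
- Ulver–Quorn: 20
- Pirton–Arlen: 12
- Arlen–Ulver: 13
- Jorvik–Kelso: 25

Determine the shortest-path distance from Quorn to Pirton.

Compare a few routes:
Quorn - Jorvik - Arlen - Pirton: 7+21+12 = 40
Quorn - Ulver - Arlen - Pirton: 20+13+12 = 45
Quorn - Jorvik - Hale - Arlen - Pirton: 7+14+10+12 = 43
Cheapest is Quorn - Jorvik - Arlen - Pirton at 40 mi.

40 mi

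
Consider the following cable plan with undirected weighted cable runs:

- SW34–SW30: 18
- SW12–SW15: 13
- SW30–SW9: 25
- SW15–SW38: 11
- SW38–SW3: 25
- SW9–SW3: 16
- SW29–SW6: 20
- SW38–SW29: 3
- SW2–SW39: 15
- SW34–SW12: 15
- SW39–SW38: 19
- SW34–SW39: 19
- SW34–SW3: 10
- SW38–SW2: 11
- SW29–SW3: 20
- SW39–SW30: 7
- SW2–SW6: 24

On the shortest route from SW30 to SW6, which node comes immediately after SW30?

SW39

Compare a few routes:
SW30 → SW39 → SW2 → SW38 → SW29 → SW6: 7+15+11+3+20 = 56
SW30 → SW39 → SW38 → SW29 → SW6: 7+19+3+20 = 49
SW30 → SW39 → SW2 → SW6: 7+15+24 = 46
The minimum is 46 via SW30 → SW39 → SW2 → SW6.
So from SW30 the first move is to SW39.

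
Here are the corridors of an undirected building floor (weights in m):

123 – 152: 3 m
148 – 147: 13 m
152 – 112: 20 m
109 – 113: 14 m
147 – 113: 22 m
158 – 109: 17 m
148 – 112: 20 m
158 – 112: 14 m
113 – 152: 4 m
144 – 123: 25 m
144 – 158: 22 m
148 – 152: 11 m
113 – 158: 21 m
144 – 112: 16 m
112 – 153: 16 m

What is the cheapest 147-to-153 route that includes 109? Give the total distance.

Shortest 147→109: 147 → 113 → 109 = 36
Best 109 to 153: 109 → 158 → 112 → 153 costing 47
Total via 109: 36 + 47 = 83 m.

83 m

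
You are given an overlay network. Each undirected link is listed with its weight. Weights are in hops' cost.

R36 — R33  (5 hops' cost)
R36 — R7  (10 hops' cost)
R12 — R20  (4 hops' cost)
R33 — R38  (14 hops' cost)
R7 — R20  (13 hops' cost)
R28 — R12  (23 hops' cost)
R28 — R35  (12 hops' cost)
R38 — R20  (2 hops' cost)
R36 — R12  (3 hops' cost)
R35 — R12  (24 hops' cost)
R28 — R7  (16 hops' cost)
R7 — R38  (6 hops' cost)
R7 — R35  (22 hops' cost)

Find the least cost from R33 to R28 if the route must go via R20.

Best R33 to R20: R33 → R36 → R12 → R20 costing 12
Best R20 to R28: R20 → R38 → R7 → R28 costing 24
Total via R20: 12 + 24 = 36 hops' cost.

36 hops' cost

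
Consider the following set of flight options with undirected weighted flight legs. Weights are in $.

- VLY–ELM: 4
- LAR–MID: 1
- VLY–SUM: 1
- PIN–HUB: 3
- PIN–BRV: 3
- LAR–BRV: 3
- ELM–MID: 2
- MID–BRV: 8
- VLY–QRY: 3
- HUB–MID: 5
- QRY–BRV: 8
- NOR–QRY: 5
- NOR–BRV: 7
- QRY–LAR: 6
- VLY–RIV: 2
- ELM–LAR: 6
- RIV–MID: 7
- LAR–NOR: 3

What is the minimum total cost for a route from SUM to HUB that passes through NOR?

$18

Shortest SUM→NOR: SUM–VLY–QRY–NOR = 9
Best NOR to HUB: NOR–LAR–MID–HUB costing 9
Total via NOR: 9 + 9 = $18.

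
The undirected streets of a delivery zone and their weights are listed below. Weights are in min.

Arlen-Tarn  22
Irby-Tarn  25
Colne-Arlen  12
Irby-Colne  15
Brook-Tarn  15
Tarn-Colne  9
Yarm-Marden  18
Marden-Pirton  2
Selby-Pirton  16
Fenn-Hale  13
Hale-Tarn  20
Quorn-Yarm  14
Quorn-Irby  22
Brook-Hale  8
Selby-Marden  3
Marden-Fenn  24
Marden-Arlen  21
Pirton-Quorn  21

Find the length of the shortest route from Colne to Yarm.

51 min

Candidate routes:
Colne → Tarn → Arlen → Marden → Yarm: 9+22+21+18 = 70
Colne → Arlen → Marden → Yarm: 12+21+18 = 51
Colne → Tarn → Irby → Quorn → Yarm: 9+25+22+14 = 70
Colne → Arlen → Marden → Pirton → Quorn → Yarm: 12+21+2+21+14 = 70
Cheapest is Colne → Arlen → Marden → Yarm at 51 min.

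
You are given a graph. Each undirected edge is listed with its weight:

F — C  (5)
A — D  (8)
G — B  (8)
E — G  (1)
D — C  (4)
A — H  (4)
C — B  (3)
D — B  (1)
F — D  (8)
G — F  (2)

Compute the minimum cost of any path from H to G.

21

Settle nodes by increasing distance from H:
H: 0
A: 4  (via H)
D: 12  (via A)
B: 13  (via D)
C: 16  (via D)
F: 20  (via D)
G: 21  (via B)
Shortest route: H–A–D–B–G = 21.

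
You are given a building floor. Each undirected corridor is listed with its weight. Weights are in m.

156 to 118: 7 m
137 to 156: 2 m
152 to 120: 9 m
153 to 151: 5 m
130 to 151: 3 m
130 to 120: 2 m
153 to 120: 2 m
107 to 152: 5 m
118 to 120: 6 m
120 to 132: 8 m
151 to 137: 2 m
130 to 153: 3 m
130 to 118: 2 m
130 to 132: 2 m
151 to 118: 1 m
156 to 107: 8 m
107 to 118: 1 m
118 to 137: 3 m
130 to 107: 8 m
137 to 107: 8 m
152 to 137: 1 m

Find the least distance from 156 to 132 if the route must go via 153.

14 m

Shortest 156→153: 156–137–151–153 = 9
Best 153 to 132: 153–130–132 costing 5
Total via 153: 9 + 5 = 14 m.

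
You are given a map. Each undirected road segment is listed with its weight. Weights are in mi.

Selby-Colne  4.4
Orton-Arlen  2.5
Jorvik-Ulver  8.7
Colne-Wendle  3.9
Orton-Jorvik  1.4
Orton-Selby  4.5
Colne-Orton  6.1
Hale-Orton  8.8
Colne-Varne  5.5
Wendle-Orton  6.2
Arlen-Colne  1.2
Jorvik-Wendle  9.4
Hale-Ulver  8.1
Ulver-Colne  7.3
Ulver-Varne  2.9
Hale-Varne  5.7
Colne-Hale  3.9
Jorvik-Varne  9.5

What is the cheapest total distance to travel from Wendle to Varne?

Enumerating some paths:
Wendle - Colne - Hale - Varne: 3.9+3.9+5.7 = 13.5
Wendle - Colne - Ulver - Varne: 3.9+7.3+2.9 = 14.1
Wendle - Orton - Arlen - Colne - Varne: 6.2+2.5+1.2+5.5 = 15.4
Wendle - Colne - Varne: 3.9+5.5 = 9.4
Cheapest is Wendle - Colne - Varne at 9.4 mi.

9.4 mi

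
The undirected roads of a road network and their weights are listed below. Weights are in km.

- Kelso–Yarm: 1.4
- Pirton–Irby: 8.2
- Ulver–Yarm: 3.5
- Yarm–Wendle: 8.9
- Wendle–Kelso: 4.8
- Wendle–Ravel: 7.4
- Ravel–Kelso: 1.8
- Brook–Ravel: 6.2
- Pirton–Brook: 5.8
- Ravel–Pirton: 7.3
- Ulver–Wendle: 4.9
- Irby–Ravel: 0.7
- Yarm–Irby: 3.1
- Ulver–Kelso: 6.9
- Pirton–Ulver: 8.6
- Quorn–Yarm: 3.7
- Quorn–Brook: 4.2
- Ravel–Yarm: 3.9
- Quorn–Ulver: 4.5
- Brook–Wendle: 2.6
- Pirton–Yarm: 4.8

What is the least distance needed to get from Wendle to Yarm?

Enumerating some paths:
Wendle → Ulver → Yarm: 4.9+3.5 = 8.4
Wendle → Yarm: 8.9 = 8.9
Wendle → Kelso → Yarm: 4.8+1.4 = 6.2
Cheapest is Wendle → Kelso → Yarm at 6.2 km.

6.2 km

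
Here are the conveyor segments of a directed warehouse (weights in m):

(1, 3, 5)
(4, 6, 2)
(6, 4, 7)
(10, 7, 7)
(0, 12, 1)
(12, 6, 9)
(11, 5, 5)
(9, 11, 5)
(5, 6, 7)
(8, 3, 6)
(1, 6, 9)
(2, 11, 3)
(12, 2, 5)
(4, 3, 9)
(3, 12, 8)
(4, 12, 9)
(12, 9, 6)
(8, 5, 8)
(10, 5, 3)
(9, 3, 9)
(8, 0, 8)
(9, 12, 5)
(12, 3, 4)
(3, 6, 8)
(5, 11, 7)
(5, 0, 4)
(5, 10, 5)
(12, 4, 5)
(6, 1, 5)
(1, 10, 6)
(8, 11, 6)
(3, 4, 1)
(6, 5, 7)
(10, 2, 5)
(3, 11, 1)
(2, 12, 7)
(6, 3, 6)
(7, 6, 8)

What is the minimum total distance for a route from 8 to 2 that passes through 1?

25 m

Best 8 to 1: 8–3–4–6–1 costing 14
Best 1 to 2: 1–10–2 costing 11
Total via 1: 14 + 11 = 25 m.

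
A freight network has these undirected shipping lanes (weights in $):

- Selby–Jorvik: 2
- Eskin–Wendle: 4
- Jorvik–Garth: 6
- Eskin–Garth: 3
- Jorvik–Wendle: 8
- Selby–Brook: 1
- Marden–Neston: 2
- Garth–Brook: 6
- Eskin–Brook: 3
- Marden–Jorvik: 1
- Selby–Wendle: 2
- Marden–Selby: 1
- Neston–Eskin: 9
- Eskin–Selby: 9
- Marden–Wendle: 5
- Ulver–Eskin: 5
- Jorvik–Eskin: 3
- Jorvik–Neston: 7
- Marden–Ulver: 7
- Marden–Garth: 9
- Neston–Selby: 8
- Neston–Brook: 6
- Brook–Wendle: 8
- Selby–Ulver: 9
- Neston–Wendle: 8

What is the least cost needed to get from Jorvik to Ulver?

Candidate routes:
Jorvik → Selby → Marden → Ulver: 2+1+7 = 10
Jorvik → Marden → Ulver: 1+7 = 8
Cheapest is Jorvik → Marden → Ulver at $8.

$8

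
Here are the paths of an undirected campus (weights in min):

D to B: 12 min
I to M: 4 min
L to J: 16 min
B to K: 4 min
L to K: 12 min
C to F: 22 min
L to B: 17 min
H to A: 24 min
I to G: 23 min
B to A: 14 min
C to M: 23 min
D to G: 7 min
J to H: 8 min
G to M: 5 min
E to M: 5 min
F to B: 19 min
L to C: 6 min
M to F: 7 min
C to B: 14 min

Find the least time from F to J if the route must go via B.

51 min

Shortest F→B: F–B = 19
Best B to J: B–K–L–J costing 32
Total via B: 19 + 32 = 51 min.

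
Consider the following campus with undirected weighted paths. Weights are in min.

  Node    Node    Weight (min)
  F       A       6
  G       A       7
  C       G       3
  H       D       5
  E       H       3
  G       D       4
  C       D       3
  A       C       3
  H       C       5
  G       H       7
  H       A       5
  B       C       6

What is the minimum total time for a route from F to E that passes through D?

Best F to D: F–A–C–D costing 12
Shortest D→E: D–H–E = 8
Total via D: 12 + 8 = 20 min.

20 min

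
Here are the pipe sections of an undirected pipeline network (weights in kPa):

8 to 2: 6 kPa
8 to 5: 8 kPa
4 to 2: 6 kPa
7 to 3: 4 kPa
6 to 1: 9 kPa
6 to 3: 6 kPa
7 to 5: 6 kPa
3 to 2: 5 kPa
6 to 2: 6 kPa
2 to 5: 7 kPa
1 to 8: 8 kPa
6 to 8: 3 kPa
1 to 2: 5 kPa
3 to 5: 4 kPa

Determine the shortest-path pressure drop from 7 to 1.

Compare a few routes:
7–5–2–1: 6+7+5 = 18
7–3–6–1: 4+6+9 = 19
7–3–2–1: 4+5+5 = 14
The minimum is 14 kPa via 7–3–2–1.

14 kPa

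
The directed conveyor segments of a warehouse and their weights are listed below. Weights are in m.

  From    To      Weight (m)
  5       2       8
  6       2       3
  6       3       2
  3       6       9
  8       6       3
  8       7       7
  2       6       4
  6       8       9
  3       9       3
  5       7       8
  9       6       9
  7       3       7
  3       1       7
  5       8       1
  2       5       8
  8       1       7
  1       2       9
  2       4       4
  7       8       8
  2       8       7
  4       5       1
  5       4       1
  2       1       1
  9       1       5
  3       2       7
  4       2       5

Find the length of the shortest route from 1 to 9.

Candidate routes:
1 - 2 - 6 - 3 - 9: 9+4+2+3 = 18
1 - 2 - 4 - 5 - 8 - 6 - 3 - 9: 9+4+1+1+3+2+3 = 23
The minimum is 18 m via 1 - 2 - 6 - 3 - 9.

18 m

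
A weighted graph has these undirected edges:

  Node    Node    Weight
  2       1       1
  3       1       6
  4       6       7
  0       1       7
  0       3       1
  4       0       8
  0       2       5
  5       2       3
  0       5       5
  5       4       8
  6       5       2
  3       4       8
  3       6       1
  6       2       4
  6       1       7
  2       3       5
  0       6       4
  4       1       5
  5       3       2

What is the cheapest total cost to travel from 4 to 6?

Running Dijkstra from 4:
4: 0
1: 5  (via 4)
2: 6  (via 1)
6: 7  (via 4)
Shortest route: 4 → 6 = 7.

7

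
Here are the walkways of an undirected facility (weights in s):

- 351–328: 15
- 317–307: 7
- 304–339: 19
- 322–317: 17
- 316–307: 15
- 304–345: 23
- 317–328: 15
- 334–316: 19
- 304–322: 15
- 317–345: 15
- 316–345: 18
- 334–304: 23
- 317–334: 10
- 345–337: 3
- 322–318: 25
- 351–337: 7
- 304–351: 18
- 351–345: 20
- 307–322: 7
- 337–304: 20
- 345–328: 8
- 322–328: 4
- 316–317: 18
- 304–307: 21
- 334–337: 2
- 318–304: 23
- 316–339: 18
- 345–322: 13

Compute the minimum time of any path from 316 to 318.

47 s

Settle nodes by increasing distance from 316:
316: 0
307: 15  (via 316)
339: 18  (via 316)
345: 18  (via 316)
317: 18  (via 316)
334: 19  (via 316)
337: 21  (via 345)
322: 22  (via 307)
328: 26  (via 345)
351: 28  (via 337)
304: 36  (via 307)
318: 47  (via 322)
Shortest route: 316–307–322–318 = 47 s.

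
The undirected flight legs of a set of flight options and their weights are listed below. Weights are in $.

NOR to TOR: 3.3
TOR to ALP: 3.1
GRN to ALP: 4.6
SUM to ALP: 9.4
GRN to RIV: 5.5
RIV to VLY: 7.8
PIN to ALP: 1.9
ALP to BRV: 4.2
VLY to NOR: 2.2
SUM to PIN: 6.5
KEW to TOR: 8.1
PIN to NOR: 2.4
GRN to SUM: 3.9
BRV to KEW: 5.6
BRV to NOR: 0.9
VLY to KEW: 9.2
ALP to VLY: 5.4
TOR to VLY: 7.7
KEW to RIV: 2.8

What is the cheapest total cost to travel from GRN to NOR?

Candidate routes:
GRN → ALP → VLY → NOR: 4.6+5.4+2.2 = 12.2
GRN → ALP → BRV → NOR: 4.6+4.2+0.9 = 9.7
GRN → ALP → TOR → NOR: 4.6+3.1+3.3 = 11
GRN → ALP → PIN → NOR: 4.6+1.9+2.4 = 8.9
Cheapest is GRN → ALP → PIN → NOR at $8.9.

$8.9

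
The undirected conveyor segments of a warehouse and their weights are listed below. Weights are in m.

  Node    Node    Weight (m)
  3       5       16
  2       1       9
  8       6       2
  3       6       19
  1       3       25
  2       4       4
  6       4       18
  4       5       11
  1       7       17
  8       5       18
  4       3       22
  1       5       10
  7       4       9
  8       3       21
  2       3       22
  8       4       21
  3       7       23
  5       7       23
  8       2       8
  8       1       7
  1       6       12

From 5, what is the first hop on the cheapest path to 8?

1

Candidate routes:
5 → 1 → 6 → 8: 10+12+2 = 24
5 → 8: 18 = 18
5 → 4 → 2 → 8: 11+4+8 = 23
5 → 1 → 8: 10+7 = 17
Cheapest is 5 → 1 → 8 at 17 m.
So from 5 the first move is to 1.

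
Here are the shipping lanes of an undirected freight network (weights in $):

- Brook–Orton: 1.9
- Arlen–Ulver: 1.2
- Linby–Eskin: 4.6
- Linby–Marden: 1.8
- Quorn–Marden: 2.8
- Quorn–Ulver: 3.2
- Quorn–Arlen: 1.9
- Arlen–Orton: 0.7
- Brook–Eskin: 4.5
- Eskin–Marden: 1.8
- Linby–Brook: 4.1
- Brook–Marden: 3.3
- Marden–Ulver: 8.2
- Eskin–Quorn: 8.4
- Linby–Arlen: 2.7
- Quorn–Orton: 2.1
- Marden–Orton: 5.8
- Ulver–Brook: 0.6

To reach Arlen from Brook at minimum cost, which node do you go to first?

Ulver

Enumerating some paths:
Brook → Orton → Arlen: 1.9+0.7 = 2.6
Brook → Ulver → Arlen: 0.6+1.2 = 1.8
Cheapest is Brook → Ulver → Arlen at $1.8.
So from Brook the first move is to Ulver.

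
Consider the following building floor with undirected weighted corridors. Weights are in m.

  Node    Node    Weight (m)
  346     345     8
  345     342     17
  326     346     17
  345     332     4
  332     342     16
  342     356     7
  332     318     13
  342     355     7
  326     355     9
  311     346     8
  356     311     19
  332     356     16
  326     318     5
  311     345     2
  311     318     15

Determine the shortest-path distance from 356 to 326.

Enumerating some paths:
356 - 311 - 318 - 326: 19+15+5 = 39
356 - 332 - 318 - 326: 16+13+5 = 34
356 - 342 - 355 - 326: 7+7+9 = 23
The minimum is 23 m via 356 - 342 - 355 - 326.

23 m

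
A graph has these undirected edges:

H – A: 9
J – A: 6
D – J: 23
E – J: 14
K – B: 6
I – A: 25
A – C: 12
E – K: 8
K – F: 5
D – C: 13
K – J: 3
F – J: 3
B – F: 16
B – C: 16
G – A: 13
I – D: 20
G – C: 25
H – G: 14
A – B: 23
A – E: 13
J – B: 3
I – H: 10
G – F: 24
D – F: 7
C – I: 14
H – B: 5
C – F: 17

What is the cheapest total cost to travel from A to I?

Candidate routes:
A–H–I: 9+10 = 19
A–C–I: 12+14 = 26
A–J–B–H–I: 6+3+5+10 = 24
A–I: 25 = 25
The minimum is 19 via A–H–I.

19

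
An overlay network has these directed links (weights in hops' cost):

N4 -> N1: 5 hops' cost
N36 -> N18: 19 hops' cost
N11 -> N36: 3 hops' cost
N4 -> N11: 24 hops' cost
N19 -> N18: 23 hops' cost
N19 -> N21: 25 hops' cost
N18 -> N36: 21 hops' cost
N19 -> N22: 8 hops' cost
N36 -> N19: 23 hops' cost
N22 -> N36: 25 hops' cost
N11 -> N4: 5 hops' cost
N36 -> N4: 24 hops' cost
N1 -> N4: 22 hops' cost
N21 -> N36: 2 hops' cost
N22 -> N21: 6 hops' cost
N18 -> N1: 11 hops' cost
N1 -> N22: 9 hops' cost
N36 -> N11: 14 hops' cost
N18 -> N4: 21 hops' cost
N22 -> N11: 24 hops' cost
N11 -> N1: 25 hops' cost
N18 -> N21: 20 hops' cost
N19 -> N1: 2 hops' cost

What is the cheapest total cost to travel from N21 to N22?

33 hops' cost

Settle nodes by increasing distance from N21:
N21: 0
N36: 2  (via N21)
N11: 16  (via N36)
N4: 21  (via N11)
N18: 21  (via N36)
N19: 25  (via N36)
N1: 26  (via N4)
N22: 33  (via N19)
Shortest route: N21–N36–N19–N22 = 33 hops' cost.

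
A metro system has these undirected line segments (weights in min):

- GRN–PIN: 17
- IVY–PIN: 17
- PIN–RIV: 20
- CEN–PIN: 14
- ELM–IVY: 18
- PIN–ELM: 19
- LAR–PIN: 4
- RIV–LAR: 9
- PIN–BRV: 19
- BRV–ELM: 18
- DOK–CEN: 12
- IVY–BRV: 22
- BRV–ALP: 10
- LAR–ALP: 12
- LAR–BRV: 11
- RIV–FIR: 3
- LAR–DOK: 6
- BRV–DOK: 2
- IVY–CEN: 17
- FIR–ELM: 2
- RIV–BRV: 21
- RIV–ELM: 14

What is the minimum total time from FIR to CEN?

Running Dijkstra from FIR:
FIR: 0
ELM: 2  (via FIR)
RIV: 3  (via FIR)
LAR: 12  (via RIV)
PIN: 16  (via LAR)
DOK: 18  (via LAR)
IVY: 20  (via ELM)
BRV: 20  (via ELM)
ALP: 24  (via LAR)
CEN: 30  (via PIN)
Shortest route: FIR–RIV–LAR–PIN–CEN = 30 min.

30 min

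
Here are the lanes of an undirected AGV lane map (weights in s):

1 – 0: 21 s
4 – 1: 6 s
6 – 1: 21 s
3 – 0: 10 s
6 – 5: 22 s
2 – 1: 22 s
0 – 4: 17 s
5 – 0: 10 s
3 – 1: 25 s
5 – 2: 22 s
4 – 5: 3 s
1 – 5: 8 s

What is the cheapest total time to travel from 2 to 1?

22 s

Shortest distances from 2:
2: 0
1: 22  (via 2)
Shortest route: 2 → 1 = 22 s.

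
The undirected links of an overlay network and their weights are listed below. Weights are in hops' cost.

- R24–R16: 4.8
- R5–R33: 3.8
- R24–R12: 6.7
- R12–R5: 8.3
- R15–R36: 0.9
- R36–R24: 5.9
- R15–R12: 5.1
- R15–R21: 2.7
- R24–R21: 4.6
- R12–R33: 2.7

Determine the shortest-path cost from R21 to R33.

Compare a few routes:
R21 → R15 → R36 → R24 → R12 → R33: 2.7+0.9+5.9+6.7+2.7 = 18.9
R21 → R15 → R12 → R33: 2.7+5.1+2.7 = 10.5
R21 → R24 → R12 → R33: 4.6+6.7+2.7 = 14
Cheapest is R21 → R15 → R12 → R33 at 10.5 hops' cost.

10.5 hops' cost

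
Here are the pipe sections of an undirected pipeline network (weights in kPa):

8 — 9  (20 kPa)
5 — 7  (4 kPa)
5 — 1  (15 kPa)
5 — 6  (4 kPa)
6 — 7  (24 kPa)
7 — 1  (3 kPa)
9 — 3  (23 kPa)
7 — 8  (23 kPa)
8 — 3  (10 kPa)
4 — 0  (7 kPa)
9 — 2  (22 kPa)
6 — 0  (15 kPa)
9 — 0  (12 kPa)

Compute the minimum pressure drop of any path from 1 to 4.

Enumerating some paths:
1–5–6–0–4: 15+4+15+7 = 41
1–7–5–6–0–4: 3+4+4+15+7 = 33
The minimum is 33 kPa via 1–7–5–6–0–4.

33 kPa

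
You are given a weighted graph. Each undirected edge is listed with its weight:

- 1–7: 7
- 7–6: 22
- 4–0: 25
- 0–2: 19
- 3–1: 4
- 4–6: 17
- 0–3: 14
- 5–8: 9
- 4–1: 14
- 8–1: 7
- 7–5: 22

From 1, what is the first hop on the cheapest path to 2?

3

Enumerating some paths:
1 - 3 - 0 - 2: 4+14+19 = 37
1 - 4 - 0 - 2: 14+25+19 = 58
The minimum is 37 via 1 - 3 - 0 - 2.
So from 1 the first move is to 3.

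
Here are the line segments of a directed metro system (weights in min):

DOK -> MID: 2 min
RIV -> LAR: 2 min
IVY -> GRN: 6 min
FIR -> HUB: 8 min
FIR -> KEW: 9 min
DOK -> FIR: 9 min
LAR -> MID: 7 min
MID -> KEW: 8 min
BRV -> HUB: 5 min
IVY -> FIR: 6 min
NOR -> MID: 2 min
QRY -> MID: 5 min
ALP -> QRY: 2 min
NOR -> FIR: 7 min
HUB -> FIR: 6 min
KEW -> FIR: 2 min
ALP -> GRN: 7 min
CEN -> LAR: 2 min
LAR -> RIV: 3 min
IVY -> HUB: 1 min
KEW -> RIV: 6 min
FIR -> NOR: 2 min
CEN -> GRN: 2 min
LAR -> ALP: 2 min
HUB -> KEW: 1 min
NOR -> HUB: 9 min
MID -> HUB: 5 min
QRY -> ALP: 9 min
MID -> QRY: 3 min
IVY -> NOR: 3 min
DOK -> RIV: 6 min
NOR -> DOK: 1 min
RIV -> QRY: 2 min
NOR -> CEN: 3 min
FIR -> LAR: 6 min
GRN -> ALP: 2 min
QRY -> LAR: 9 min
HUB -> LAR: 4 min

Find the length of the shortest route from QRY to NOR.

Compare a few routes:
QRY–MID–HUB–KEW–FIR–NOR: 5+5+1+2+2 = 15
QRY–MID–KEW–FIR–NOR: 5+8+2+2 = 17
Cheapest is QRY–MID–HUB–KEW–FIR–NOR at 15 min.

15 min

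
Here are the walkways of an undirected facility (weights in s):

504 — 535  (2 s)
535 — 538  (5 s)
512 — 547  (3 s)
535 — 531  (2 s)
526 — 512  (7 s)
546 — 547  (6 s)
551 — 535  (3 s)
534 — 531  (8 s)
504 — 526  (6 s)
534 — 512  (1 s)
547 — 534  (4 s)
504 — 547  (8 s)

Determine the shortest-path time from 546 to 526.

Running Dijkstra from 546:
546: 0
547: 6  (via 546)
512: 9  (via 547)
534: 10  (via 547)
504: 14  (via 547)
535: 16  (via 504)
526: 16  (via 512)
Shortest route: 546 → 547 → 512 → 526 = 16 s.

16 s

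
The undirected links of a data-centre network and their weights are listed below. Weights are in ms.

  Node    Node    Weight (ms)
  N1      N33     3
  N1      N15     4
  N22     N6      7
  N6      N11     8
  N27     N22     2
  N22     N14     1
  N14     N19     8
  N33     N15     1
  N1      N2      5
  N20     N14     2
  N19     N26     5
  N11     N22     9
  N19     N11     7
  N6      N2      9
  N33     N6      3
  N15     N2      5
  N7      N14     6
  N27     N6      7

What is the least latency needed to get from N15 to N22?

11 ms

Running Dijkstra from N15:
N15: 0
N33: 1  (via N15)
N1: 4  (via N15)
N6: 4  (via N33)
N2: 5  (via N15)
N27: 11  (via N6)
N22: 11  (via N6)
Shortest route: N15 → N33 → N6 → N22 = 11 ms.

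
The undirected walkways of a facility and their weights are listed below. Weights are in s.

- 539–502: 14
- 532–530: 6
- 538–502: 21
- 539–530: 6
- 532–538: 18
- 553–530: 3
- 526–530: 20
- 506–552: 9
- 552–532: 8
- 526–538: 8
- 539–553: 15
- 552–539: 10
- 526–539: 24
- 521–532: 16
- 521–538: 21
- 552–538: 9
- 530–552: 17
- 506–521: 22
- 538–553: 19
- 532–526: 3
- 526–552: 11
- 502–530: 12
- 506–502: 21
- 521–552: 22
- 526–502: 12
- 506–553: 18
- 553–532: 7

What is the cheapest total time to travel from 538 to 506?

Compare a few routes:
538 → 526 → 532 → 552 → 506: 8+3+8+9 = 28
538 → 552 → 506: 9+9 = 18
538 → 526 → 552 → 506: 8+11+9 = 28
538 → 532 → 552 → 506: 18+8+9 = 35
The minimum is 18 s via 538 → 552 → 506.

18 s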